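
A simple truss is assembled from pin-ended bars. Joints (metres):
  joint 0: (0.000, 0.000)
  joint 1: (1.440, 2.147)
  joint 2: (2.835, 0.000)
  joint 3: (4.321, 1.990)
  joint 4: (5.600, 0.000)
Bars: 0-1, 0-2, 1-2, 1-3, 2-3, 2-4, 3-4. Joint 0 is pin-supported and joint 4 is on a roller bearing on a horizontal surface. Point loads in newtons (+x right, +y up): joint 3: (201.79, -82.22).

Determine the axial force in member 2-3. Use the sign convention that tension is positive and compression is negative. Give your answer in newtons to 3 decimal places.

N=5 nodes, M=7 members, R=3 reactions → 2N=10, M+R=10
member 0 (0-1): L=2.5852, (cx,cy)=(0.5570,0.8305)
member 1 (0-2): L=2.8350, (cx,cy)=(1.0000,0.0000)
member 2 (1-2): L=2.5604, (cx,cy)=(0.5448,-0.8385)
member 3 (1-3): L=2.8853, (cx,cy)=(0.9985,-0.0544)
member 4 (2-3): L=2.4836, (cx,cy)=(0.5983,0.8013)
member 5 (2-4): L=2.7650, (cx,cy)=(1.0000,0.0000)
member 6 (3-4): L=2.3656, (cx,cy)=(0.5407,-0.8412)
solve A·x = −loads:
  F[0-1] = +63.7316 N (tension)
  F[0-2] = +166.2903 N (tension)
  F[1-2] = -67.8291 N (compression)
  F[1-3] = +72.5630 N (tension)
  F[2-3] = +70.9856 N (tension)
  F[2-4] = +86.8621 N (tension)
  F[3-4] = -160.6558 N (compression)
  Rx@0 = -201.7900 N
  Ry@0 = -52.9291 N
  Ry@4 = +135.1491 N

70.986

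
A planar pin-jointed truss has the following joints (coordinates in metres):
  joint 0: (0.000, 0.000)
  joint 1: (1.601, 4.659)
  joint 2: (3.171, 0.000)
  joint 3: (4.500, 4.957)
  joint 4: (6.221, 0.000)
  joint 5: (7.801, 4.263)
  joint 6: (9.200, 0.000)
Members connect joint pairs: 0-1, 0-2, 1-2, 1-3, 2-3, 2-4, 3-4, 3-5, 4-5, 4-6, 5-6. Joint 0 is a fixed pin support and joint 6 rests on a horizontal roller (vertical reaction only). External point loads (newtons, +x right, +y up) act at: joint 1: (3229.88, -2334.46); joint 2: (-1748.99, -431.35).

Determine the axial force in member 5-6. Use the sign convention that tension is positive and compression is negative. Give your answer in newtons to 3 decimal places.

N=7 nodes, M=11 members, R=3 reactions → 2N=14, M+R=14
member 0 (0-1): L=4.9264, (cx,cy)=(0.3250,0.9457)
member 1 (0-2): L=3.1710, (cx,cy)=(1.0000,0.0000)
member 2 (1-2): L=4.9164, (cx,cy)=(0.3193,-0.9476)
member 3 (1-3): L=2.9143, (cx,cy)=(0.9948,0.1023)
member 4 (2-3): L=5.1321, (cx,cy)=(0.2590,0.9659)
member 5 (2-4): L=3.0500, (cx,cy)=(1.0000,0.0000)
member 6 (3-4): L=5.2473, (cx,cy)=(0.3280,-0.9447)
member 7 (3-5): L=3.3732, (cx,cy)=(0.9786,-0.2057)
member 8 (4-5): L=4.5464, (cx,cy)=(0.3475,0.9377)
member 9 (4-6): L=2.9790, (cx,cy)=(1.0000,0.0000)
member 10 (5-6): L=4.4867, (cx,cy)=(0.3118,-0.9501)
solve A·x = −loads:
  F[0-1] = -608.2508 N (compression)
  F[0-2] = +1678.5614 N (tension)
  F[1-2] = -2153.6241 N (compression)
  F[1-3] = -2754.2544 N (compression)
  F[2-3] = +2559.5226 N (tension)
  F[2-4] = +2077.0030 N (tension)
  F[3-4] = -2002.7953 N (compression)
  F[3-5] = -1451.1700 N (compression)
  F[4-5] = +2017.7792 N (tension)
  F[4-6] = +718.8869 N (tension)
  F[5-6] = -2305.5191 N (compression)
  Rx@0 = -1480.8900 N
  Ry@0 = +575.2348 N
  Ry@6 = +2190.5752 N

-2305.519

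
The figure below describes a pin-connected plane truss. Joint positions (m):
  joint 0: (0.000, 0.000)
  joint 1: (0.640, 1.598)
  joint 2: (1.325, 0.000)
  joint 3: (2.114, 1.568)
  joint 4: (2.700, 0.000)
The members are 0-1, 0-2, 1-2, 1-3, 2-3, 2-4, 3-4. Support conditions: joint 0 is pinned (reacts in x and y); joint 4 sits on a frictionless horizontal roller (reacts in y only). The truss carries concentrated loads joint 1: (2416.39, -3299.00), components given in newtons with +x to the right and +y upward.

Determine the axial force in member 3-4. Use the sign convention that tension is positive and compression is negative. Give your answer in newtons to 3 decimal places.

-2361.567

N=5 nodes, M=7 members, R=3 reactions → 2N=10, M+R=10
member 0 (0-1): L=1.7214, (cx,cy)=(0.3718,0.9283)
member 1 (0-2): L=1.3250, (cx,cy)=(1.0000,0.0000)
member 2 (1-2): L=1.7386, (cx,cy)=(0.3940,-0.9191)
member 3 (1-3): L=1.4743, (cx,cy)=(0.9998,-0.0203)
member 4 (2-3): L=1.7553, (cx,cy)=(0.4495,0.8933)
member 5 (2-4): L=1.3750, (cx,cy)=(1.0000,0.0000)
member 6 (3-4): L=1.6739, (cx,cy)=(0.3501,-0.9367)
solve A·x = −loads:
  F[0-1] = -1170.7969 N (compression)
  F[0-2] = +2851.6821 N (tension)
  F[1-2] = -2364.2835 N (compression)
  F[1-3] = -1920.5787 N (compression)
  F[2-3] = +2432.6495 N (tension)
  F[2-4] = +826.7272 N (tension)
  F[3-4] = -2361.5667 N (compression)
  Rx@0 = -2416.3900 N
  Ry@0 = +1086.8699 N
  Ry@4 = +2212.1301 N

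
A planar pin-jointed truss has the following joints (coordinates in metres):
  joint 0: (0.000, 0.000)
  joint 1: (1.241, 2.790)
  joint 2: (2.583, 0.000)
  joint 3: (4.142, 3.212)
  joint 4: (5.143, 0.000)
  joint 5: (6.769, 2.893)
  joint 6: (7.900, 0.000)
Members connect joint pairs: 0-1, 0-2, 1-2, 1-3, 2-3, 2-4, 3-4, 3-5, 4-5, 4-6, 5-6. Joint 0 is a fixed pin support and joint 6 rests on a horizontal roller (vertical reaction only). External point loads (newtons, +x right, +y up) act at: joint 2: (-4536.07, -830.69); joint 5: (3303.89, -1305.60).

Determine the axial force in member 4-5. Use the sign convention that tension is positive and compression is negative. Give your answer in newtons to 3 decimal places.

1688.434

N=7 nodes, M=11 members, R=3 reactions → 2N=14, M+R=14
member 0 (0-1): L=3.0536, (cx,cy)=(0.4064,0.9137)
member 1 (0-2): L=2.5830, (cx,cy)=(1.0000,0.0000)
member 2 (1-2): L=3.0960, (cx,cy)=(0.4335,-0.9012)
member 3 (1-3): L=2.9315, (cx,cy)=(0.9896,0.1440)
member 4 (2-3): L=3.5704, (cx,cy)=(0.4367,0.8996)
member 5 (2-4): L=2.5600, (cx,cy)=(1.0000,0.0000)
member 6 (3-4): L=3.3644, (cx,cy)=(0.2975,-0.9547)
member 7 (3-5): L=2.6463, (cx,cy)=(0.9927,-0.1205)
member 8 (4-5): L=3.3186, (cx,cy)=(0.4900,0.8717)
member 9 (4-6): L=2.7570, (cx,cy)=(1.0000,0.0000)
member 10 (5-6): L=3.1062, (cx,cy)=(0.3641,-0.9314)
solve A·x = −loads:
  F[0-1] = +507.7120 N (tension)
  F[0-2] = -1438.5202 N (compression)
  F[1-2] = -449.9734 N (compression)
  F[1-3] = +405.6130 N (tension)
  F[2-3] = +1374.1110 N (tension)
  F[2-4] = +2302.4941 N (tension)
  F[3-4] = -1541.7031 N (compression)
  F[3-5] = +1470.8248 N (tension)
  F[4-5] = +1688.4340 N (tension)
  F[4-6] = +1016.5244 N (tension)
  F[5-6] = -2791.8210 N (compression)
  Rx@0 = +1232.1800 N
  Ry@0 = -463.8913 N
  Ry@6 = +2600.1813 N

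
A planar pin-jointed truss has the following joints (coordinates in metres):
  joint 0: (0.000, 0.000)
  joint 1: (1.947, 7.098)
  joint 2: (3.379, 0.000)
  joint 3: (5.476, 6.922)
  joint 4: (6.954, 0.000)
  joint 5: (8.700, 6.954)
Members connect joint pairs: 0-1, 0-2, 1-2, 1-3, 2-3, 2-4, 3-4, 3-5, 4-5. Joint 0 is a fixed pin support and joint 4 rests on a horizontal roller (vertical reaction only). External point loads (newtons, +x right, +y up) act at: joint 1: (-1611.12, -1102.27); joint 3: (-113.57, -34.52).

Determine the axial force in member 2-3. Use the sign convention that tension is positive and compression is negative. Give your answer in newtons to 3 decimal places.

N=6 nodes, M=9 members, R=3 reactions → 2N=12, M+R=12
member 0 (0-1): L=7.3602, (cx,cy)=(0.2645,0.9644)
member 1 (0-2): L=3.3790, (cx,cy)=(1.0000,0.0000)
member 2 (1-2): L=7.2410, (cx,cy)=(0.1978,-0.9802)
member 3 (1-3): L=3.5334, (cx,cy)=(0.9988,-0.0498)
member 4 (2-3): L=7.2327, (cx,cy)=(0.2899,0.9570)
member 5 (2-4): L=3.5750, (cx,cy)=(1.0000,0.0000)
member 6 (3-4): L=7.0780, (cx,cy)=(0.2088,-0.9780)
member 7 (3-5): L=3.2242, (cx,cy)=(1.0000,0.0099)
member 8 (4-5): L=7.1698, (cx,cy)=(0.2435,0.9699)
solve A·x = −loads:
  F[0-1] = -2653.0284 N (compression)
  F[0-2] = -1022.8813 N (compression)
  F[1-2] = +1453.9562 N (tension)
  F[1-3] = +622.5461 N (tension)
  F[2-3] = -1489.2072 N (compression)
  F[2-4] = -303.5708 N (compression)
  F[3-4] = +1453.7783 N (tension)
  F[3-5] = +0.0000 N (tension)
  F[4-5] = -0.0000 N (compression)
  Rx@0 = +1724.6900 N
  Ry@0 = +2558.5200 N
  Ry@4 = -1421.7300 N

-1489.207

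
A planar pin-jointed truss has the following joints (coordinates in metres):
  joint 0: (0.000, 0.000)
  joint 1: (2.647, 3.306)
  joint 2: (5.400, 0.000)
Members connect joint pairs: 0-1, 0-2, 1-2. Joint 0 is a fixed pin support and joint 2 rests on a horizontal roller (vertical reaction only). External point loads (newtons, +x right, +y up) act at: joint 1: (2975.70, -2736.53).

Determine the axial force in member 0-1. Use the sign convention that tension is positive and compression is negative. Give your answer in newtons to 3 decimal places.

N=3 nodes, M=3 members, R=3 reactions → 2N=6, M+R=6
member 0 (0-1): L=4.2351, (cx,cy)=(0.6250,0.7806)
member 1 (0-2): L=5.4000, (cx,cy)=(1.0000,0.0000)
member 2 (1-2): L=4.3022, (cx,cy)=(0.6399,-0.7684)
solve A·x = −loads:
  F[0-1] = +546.5767 N (tension)
  F[0-2] = +2634.0832 N (tension)
  F[1-2] = -4116.3338 N (compression)
  Rx@0 = -2975.7000 N
  Ry@0 = -426.6661 N
  Ry@2 = +3163.1961 N

546.577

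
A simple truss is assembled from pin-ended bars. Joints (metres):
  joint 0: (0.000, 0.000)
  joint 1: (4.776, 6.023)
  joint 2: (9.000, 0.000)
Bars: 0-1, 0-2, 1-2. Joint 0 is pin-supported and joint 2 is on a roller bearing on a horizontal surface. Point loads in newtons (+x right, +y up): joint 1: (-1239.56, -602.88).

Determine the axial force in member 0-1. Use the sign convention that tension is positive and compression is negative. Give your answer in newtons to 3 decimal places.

N=3 nodes, M=3 members, R=3 reactions → 2N=6, M+R=6
member 0 (0-1): L=7.6868, (cx,cy)=(0.6213,0.7836)
member 1 (0-2): L=9.0000, (cx,cy)=(1.0000,0.0000)
member 2 (1-2): L=7.3565, (cx,cy)=(0.5742,-0.8187)
solve A·x = −loads:
  F[0-1] = -1419.8067 N (compression)
  F[0-2] = -357.3974 N (compression)
  F[1-2] = +622.4452 N (tension)
  Rx@0 = +1239.5600 N
  Ry@0 = +1112.4928 N
  Ry@2 = -509.6128 N

-1419.807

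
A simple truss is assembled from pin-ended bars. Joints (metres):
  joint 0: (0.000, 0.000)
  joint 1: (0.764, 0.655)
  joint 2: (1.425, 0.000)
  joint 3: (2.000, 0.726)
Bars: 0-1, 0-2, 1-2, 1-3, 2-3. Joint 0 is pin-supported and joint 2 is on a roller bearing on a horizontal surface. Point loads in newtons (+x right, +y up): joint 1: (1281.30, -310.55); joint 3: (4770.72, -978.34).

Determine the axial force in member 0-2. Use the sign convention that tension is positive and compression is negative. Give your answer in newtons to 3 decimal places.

2237.593

N=4 nodes, M=5 members, R=3 reactions → 2N=8, M+R=8
member 0 (0-1): L=1.0063, (cx,cy)=(0.7592,0.6509)
member 1 (0-2): L=1.4250, (cx,cy)=(1.0000,0.0000)
member 2 (1-2): L=0.9306, (cx,cy)=(0.7103,-0.7039)
member 3 (1-3): L=1.2380, (cx,cy)=(0.9984,0.0573)
member 4 (2-3): L=0.9261, (cx,cy)=(0.6209,0.7839)
solve A·x = −loads:
  F[0-1] = +5024.3609 N (tension)
  F[0-2] = +2237.5933 N (tension)
  F[1-2] = -4613.0760 N (compression)
  F[1-3] = +5819.4798 N (tension)
  F[2-3] = -1673.7545 N (compression)
  Rx@0 = -6052.0200 N
  Ry@0 = -3270.2219 N
  Ry@2 = +4559.1119 N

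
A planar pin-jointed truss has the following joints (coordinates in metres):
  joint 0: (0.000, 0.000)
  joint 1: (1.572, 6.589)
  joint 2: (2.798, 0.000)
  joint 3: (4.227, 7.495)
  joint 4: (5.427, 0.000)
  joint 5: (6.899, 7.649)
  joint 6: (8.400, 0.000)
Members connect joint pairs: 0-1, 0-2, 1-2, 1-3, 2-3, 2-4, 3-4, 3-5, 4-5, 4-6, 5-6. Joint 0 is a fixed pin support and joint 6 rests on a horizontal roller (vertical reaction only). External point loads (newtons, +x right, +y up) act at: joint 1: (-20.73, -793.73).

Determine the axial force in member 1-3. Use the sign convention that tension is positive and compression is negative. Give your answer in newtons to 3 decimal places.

-111.738

N=7 nodes, M=11 members, R=3 reactions → 2N=14, M+R=14
member 0 (0-1): L=6.7739, (cx,cy)=(0.2321,0.9727)
member 1 (0-2): L=2.7980, (cx,cy)=(1.0000,0.0000)
member 2 (1-2): L=6.7021, (cx,cy)=(0.1829,-0.9831)
member 3 (1-3): L=2.8053, (cx,cy)=(0.9464,0.3230)
member 4 (2-3): L=7.6300, (cx,cy)=(0.1873,0.9823)
member 5 (2-4): L=2.6290, (cx,cy)=(1.0000,0.0000)
member 6 (3-4): L=7.5905, (cx,cy)=(0.1581,-0.9874)
member 7 (3-5): L=2.6764, (cx,cy)=(0.9983,0.0575)
member 8 (4-5): L=7.7894, (cx,cy)=(0.1890,0.9820)
member 9 (4-6): L=2.9730, (cx,cy)=(1.0000,0.0000)
member 10 (5-6): L=7.7949, (cx,cy)=(0.1926,-0.9813)
solve A·x = −loads:
  F[0-1] = -680.0142 N (compression)
  F[0-2] = +137.0783 N (tension)
  F[1-2] = -171.2566 N (compression)
  F[1-3] = -111.7383 N (compression)
  F[2-3] = +171.3997 N (tension)
  F[2-4] = +73.6498 N (tension)
  F[3-4] = -136.9996 N (compression)
  F[3-5] = -52.0774 N (compression)
  F[4-5] = +137.7589 N (tension)
  F[4-6] = +25.9580 N (tension)
  F[5-6] = -134.8031 N (compression)
  Rx@0 = +20.7300 N
  Ry@0 = +661.4498 N
  Ry@6 = +132.2802 N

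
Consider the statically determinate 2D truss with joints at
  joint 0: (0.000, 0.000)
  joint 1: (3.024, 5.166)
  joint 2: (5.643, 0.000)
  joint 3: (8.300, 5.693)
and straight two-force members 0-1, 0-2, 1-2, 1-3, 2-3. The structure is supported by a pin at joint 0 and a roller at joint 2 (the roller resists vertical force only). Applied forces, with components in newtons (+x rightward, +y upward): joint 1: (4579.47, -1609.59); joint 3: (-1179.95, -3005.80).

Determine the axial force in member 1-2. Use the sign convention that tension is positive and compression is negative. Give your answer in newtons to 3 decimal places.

-5893.356

N=4 nodes, M=5 members, R=3 reactions → 2N=8, M+R=8
member 0 (0-1): L=5.9860, (cx,cy)=(0.5052,0.8630)
member 1 (0-2): L=5.6430, (cx,cy)=(1.0000,0.0000)
member 2 (1-2): L=5.7920, (cx,cy)=(0.4522,-0.8919)
member 3 (1-3): L=5.3023, (cx,cy)=(0.9950,0.0994)
member 4 (2-3): L=6.2825, (cx,cy)=(0.4229,0.9062)
solve A·x = −loads:
  F[0-1] = +4252.7763 N (tension)
  F[0-2] = +1251.1058 N (tension)
  F[1-2] = -5893.3562 N (compression)
  F[1-3] = +234.9601 N (tension)
  F[2-3] = -3342.8204 N (compression)
  Rx@0 = -3399.5200 N
  Ry@0 = -3670.2075 N
  Ry@2 = +8285.5975 N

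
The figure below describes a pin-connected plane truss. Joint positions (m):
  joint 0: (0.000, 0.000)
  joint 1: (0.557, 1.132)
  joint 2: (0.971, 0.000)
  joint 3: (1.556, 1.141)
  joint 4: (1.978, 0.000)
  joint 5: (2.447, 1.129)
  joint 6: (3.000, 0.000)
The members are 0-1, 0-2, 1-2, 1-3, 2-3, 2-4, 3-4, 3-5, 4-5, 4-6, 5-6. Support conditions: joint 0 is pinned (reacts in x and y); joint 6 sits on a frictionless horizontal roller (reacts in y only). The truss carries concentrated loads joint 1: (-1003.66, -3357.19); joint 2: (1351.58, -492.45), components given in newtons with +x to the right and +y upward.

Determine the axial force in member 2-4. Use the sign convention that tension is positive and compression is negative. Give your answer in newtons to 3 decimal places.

N=7 nodes, M=11 members, R=3 reactions → 2N=14, M+R=14
member 0 (0-1): L=1.2616, (cx,cy)=(0.4415,0.8973)
member 1 (0-2): L=0.9710, (cx,cy)=(1.0000,0.0000)
member 2 (1-2): L=1.2053, (cx,cy)=(0.3435,-0.9392)
member 3 (1-3): L=0.9990, (cx,cy)=(1.0000,0.0090)
member 4 (2-3): L=1.2822, (cx,cy)=(0.4562,0.8899)
member 5 (2-4): L=1.0070, (cx,cy)=(1.0000,0.0000)
member 6 (3-4): L=1.2165, (cx,cy)=(0.3469,-0.9379)
member 7 (3-5): L=0.8911, (cx,cy)=(0.9999,-0.0135)
member 8 (4-5): L=1.2225, (cx,cy)=(0.3836,0.9235)
member 9 (4-6): L=1.0220, (cx,cy)=(1.0000,0.0000)
member 10 (5-6): L=1.2572, (cx,cy)=(0.4399,-0.8981)
solve A·x = −loads:
  F[0-1] = -3840.1767 N (compression)
  F[0-2] = +2043.3485 N (tension)
  F[1-2] = +87.2632 N (tension)
  F[1-3] = -721.7705 N (compression)
  F[2-3] = +461.3047 N (tension)
  F[2-4] = +511.2767 N (tension)
  F[3-4] = -425.5171 N (compression)
  F[3-5] = -363.7037 N (compression)
  F[4-5] = +432.1612 N (tension)
  F[4-6] = +197.8817 N (tension)
  F[5-6] = -449.8533 N (compression)
  Rx@0 = -347.9200 N
  Ry@0 = +3445.6464 N
  Ry@6 = +403.9936 N

511.277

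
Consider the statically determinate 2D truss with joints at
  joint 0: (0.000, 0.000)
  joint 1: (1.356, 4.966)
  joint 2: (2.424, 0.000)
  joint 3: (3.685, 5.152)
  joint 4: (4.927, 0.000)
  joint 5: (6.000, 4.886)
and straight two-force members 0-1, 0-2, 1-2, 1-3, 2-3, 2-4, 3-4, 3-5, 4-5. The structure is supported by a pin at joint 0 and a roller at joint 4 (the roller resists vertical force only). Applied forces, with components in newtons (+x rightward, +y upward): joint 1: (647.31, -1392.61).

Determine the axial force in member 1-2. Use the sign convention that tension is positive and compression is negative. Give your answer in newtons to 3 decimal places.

-1101.310

N=6 nodes, M=9 members, R=3 reactions → 2N=12, M+R=12
member 0 (0-1): L=5.1478, (cx,cy)=(0.2634,0.9647)
member 1 (0-2): L=2.4240, (cx,cy)=(1.0000,0.0000)
member 2 (1-2): L=5.0795, (cx,cy)=(0.2103,-0.9776)
member 3 (1-3): L=2.3364, (cx,cy)=(0.9968,0.0796)
member 4 (2-3): L=5.3041, (cx,cy)=(0.2377,0.9713)
member 5 (2-4): L=2.5030, (cx,cy)=(1.0000,0.0000)
member 6 (3-4): L=5.2996, (cx,cy)=(0.2344,-0.9722)
member 7 (3-5): L=2.3302, (cx,cy)=(0.9935,-0.1142)
member 8 (4-5): L=5.0024, (cx,cy)=(0.2145,0.9767)
solve A·x = −loads:
  F[0-1] = -369.9708 N (compression)
  F[0-2] = +744.7652 N (tension)
  F[1-2] = -1101.3097 N (compression)
  F[1-3] = -514.8433 N (compression)
  F[2-3] = +1108.4733 N (tension)
  F[2-4] = +249.6790 N (tension)
  F[3-4] = -1065.3757 N (compression)
  F[3-5] = -0.0000 N (compression)
  F[4-5] = +0.0000 N (tension)
  Rx@0 = -647.3100 N
  Ry@0 = +356.9046 N
  Ry@4 = +1035.7054 N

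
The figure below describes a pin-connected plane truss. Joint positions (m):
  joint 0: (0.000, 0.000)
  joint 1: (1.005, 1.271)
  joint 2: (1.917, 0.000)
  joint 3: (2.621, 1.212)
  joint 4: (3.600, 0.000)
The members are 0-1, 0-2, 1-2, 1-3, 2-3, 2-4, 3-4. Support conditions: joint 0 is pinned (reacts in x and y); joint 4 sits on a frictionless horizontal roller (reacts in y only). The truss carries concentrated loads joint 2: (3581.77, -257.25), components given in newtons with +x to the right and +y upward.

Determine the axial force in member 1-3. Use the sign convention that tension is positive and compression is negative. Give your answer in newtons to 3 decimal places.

-186.394

N=5 nodes, M=7 members, R=3 reactions → 2N=10, M+R=10
member 0 (0-1): L=1.6203, (cx,cy)=(0.6202,0.7844)
member 1 (0-2): L=1.9170, (cx,cy)=(1.0000,0.0000)
member 2 (1-2): L=1.5643, (cx,cy)=(0.5830,-0.8125)
member 3 (1-3): L=1.6171, (cx,cy)=(0.9993,-0.0365)
member 4 (2-3): L=1.4016, (cx,cy)=(0.5023,0.8647)
member 5 (2-4): L=1.6830, (cx,cy)=(1.0000,0.0000)
member 6 (3-4): L=1.5580, (cx,cy)=(0.6284,-0.7779)
solve A·x = −loads:
  F[0-1] = -153.3185 N (compression)
  F[0-2] = +3676.8650 N (tension)
  F[1-2] = +156.3918 N (tension)
  F[1-3] = -186.3940 N (compression)
  F[2-3] = +150.5535 N (tension)
  F[2-4] = +110.6509 N (tension)
  F[3-4] = -176.0928 N (compression)
  Rx@0 = -3581.7700 N
  Ry@0 = +120.2644 N
  Ry@4 = +136.9856 N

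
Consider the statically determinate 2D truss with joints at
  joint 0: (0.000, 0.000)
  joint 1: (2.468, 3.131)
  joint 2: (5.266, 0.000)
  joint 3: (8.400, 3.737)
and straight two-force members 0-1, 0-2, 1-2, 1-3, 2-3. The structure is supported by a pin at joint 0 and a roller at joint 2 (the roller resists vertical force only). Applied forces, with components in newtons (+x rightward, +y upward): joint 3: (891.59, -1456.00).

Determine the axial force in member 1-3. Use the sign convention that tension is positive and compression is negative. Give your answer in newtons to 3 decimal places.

2322.635

N=4 nodes, M=5 members, R=3 reactions → 2N=8, M+R=8
member 0 (0-1): L=3.9868, (cx,cy)=(0.6191,0.7854)
member 1 (0-2): L=5.2660, (cx,cy)=(1.0000,0.0000)
member 2 (1-2): L=4.1990, (cx,cy)=(0.6663,-0.7456)
member 3 (1-3): L=5.9629, (cx,cy)=(0.9948,0.1016)
member 4 (2-3): L=4.8772, (cx,cy)=(0.6426,0.7662)
solve A·x = −loads:
  F[0-1] = +1909.0004 N (tension)
  F[0-2] = -290.1775 N (compression)
  F[1-2] = -1694.0868 N (compression)
  F[1-3] = +2322.6348 N (tension)
  F[2-3] = -2208.3110 N (compression)
  Rx@0 = -891.5900 N
  Ry@0 = -1499.2358 N
  Ry@2 = +2955.2358 N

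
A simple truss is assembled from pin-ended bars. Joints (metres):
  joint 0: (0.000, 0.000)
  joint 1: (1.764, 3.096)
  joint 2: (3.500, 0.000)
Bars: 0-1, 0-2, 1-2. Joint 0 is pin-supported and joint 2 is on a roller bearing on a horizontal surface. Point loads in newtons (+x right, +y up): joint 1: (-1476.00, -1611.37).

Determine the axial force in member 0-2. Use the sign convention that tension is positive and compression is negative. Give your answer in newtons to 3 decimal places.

-276.715

N=3 nodes, M=3 members, R=3 reactions → 2N=6, M+R=6
member 0 (0-1): L=3.5633, (cx,cy)=(0.4951,0.8689)
member 1 (0-2): L=3.5000, (cx,cy)=(1.0000,0.0000)
member 2 (1-2): L=3.5495, (cx,cy)=(0.4891,-0.8722)
solve A·x = −loads:
  F[0-1] = -2422.5500 N (compression)
  F[0-2] = -276.7153 N (compression)
  F[1-2] = +565.7832 N (tension)
  Rx@0 = +1476.0000 N
  Ry@0 = +2104.8669 N
  Ry@2 = -493.4969 N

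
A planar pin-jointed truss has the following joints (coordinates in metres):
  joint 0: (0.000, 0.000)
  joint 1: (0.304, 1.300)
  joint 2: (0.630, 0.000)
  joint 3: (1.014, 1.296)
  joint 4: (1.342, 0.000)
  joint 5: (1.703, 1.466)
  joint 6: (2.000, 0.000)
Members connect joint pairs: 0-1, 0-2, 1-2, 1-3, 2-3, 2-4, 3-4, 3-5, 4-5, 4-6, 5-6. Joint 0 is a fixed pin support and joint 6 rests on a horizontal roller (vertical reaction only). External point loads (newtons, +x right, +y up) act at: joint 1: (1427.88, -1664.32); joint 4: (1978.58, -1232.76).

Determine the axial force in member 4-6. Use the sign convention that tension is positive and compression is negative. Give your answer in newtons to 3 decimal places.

N=7 nodes, M=11 members, R=3 reactions → 2N=14, M+R=14
member 0 (0-1): L=1.3351, (cx,cy)=(0.2277,0.9737)
member 1 (0-2): L=0.6300, (cx,cy)=(1.0000,0.0000)
member 2 (1-2): L=1.3403, (cx,cy)=(0.2432,-0.9700)
member 3 (1-3): L=0.7100, (cx,cy)=(1.0000,-0.0056)
member 4 (2-3): L=1.3517, (cx,cy)=(0.2841,0.9588)
member 5 (2-4): L=0.7120, (cx,cy)=(1.0000,0.0000)
member 6 (3-4): L=1.3369, (cx,cy)=(0.2454,-0.9694)
member 7 (3-5): L=0.7097, (cx,cy)=(0.9709,0.2396)
member 8 (4-5): L=1.5098, (cx,cy)=(0.2391,0.9710)
member 9 (4-6): L=0.6580, (cx,cy)=(1.0000,0.0000)
member 10 (5-6): L=1.4958, (cx,cy)=(0.1986,-0.9801)
solve A·x = −loads:
  F[0-1] = -912.7775 N (compression)
  F[0-2] = +3614.3023 N (tension)
  F[1-2] = -791.1503 N (compression)
  F[1-3] = -1443.3076 N (compression)
  F[2-3] = +800.3660 N (tension)
  F[2-4] = +3194.4900 N (tension)
  F[3-4] = -1044.2309 N (compression)
  F[3-5] = -988.4882 N (compression)
  F[4-5] = +2312.1403 N (tension)
  F[4-6] = +406.8618 N (tension)
  F[5-6] = -2049.0797 N (compression)
  Rx@0 = -3406.4600 N
  Ry@0 = +888.7994 N
  Ry@6 = +2008.2806 N

406.862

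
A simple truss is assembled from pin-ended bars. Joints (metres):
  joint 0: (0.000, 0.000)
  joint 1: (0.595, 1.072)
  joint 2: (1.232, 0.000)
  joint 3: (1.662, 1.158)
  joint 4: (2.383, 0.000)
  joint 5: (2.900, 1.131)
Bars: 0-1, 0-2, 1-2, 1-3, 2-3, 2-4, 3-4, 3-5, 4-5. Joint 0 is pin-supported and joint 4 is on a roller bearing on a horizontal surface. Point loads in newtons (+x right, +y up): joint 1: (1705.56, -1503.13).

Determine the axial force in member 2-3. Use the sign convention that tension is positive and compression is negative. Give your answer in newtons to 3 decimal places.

N=6 nodes, M=9 members, R=3 reactions → 2N=12, M+R=12
member 0 (0-1): L=1.2261, (cx,cy)=(0.4853,0.8743)
member 1 (0-2): L=1.2320, (cx,cy)=(1.0000,0.0000)
member 2 (1-2): L=1.2470, (cx,cy)=(0.5108,-0.8597)
member 3 (1-3): L=1.0705, (cx,cy)=(0.9968,0.0803)
member 4 (2-3): L=1.2353, (cx,cy)=(0.3481,0.9375)
member 5 (2-4): L=1.1510, (cx,cy)=(1.0000,0.0000)
member 6 (3-4): L=1.3641, (cx,cy)=(0.5285,-0.8489)
member 7 (3-5): L=1.2383, (cx,cy)=(0.9998,-0.0218)
member 8 (4-5): L=1.2436, (cx,cy)=(0.4157,0.9095)
solve A·x = −loads:
  F[0-1] = -412.3855 N (compression)
  F[0-2] = +1905.6893 N (tension)
  F[1-2] = -1438.8149 N (compression)
  F[1-3] = -1174.4885 N (compression)
  F[2-3] = +1319.4424 N (tension)
  F[2-4] = +711.3872 N (tension)
  F[3-4] = -1345.9262 N (compression)
  F[3-5] = +0.0000 N (tension)
  F[4-5] = -0.0000 N (compression)
  Rx@0 = -1705.5600 N
  Ry@0 = +360.5691 N
  Ry@4 = +1142.5609 N

1319.442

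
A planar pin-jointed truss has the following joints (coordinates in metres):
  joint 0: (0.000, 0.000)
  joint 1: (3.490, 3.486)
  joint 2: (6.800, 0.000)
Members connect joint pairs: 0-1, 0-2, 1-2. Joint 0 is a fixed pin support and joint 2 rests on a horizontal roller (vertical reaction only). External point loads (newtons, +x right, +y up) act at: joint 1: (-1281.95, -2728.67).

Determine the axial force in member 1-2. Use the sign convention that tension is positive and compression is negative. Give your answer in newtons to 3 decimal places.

-1024.940

N=3 nodes, M=3 members, R=3 reactions → 2N=6, M+R=6
member 0 (0-1): L=4.9328, (cx,cy)=(0.7075,0.7067)
member 1 (0-2): L=6.8000, (cx,cy)=(1.0000,0.0000)
member 2 (1-2): L=4.8071, (cx,cy)=(0.6886,-0.7252)
solve A·x = −loads:
  F[0-1] = -2809.4025 N (compression)
  F[0-2] = +705.7363 N (tension)
  F[1-2] = -1024.9400 N (compression)
  Rx@0 = +1281.9500 N
  Ry@0 = +1985.4081 N
  Ry@2 = +743.2619 N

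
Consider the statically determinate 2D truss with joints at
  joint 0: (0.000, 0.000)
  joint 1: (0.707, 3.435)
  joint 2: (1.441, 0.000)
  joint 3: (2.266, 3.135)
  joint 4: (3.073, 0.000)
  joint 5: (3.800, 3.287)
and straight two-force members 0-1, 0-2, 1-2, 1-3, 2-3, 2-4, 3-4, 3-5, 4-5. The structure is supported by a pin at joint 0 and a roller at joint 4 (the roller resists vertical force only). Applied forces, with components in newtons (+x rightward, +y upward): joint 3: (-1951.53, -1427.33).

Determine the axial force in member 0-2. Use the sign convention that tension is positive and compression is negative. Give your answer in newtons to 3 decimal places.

N=6 nodes, M=9 members, R=3 reactions → 2N=12, M+R=12
member 0 (0-1): L=3.5070, (cx,cy)=(0.2016,0.9795)
member 1 (0-2): L=1.4410, (cx,cy)=(1.0000,0.0000)
member 2 (1-2): L=3.5125, (cx,cy)=(0.2090,-0.9779)
member 3 (1-3): L=1.5876, (cx,cy)=(0.9820,-0.1890)
member 4 (2-3): L=3.2417, (cx,cy)=(0.2545,0.9671)
member 5 (2-4): L=1.6320, (cx,cy)=(1.0000,0.0000)
member 6 (3-4): L=3.2372, (cx,cy)=(0.2493,-0.9684)
member 7 (3-5): L=1.5415, (cx,cy)=(0.9951,0.0986)
member 8 (4-5): L=3.3664, (cx,cy)=(0.2160,0.9764)
solve A·x = −loads:
  F[0-1] = -2415.3243 N (compression)
  F[0-2] = -1464.6088 N (compression)
  F[1-2] = +2622.8032 N (tension)
  F[1-3] = -1053.9844 N (compression)
  F[2-3] = -2652.2255 N (compression)
  F[2-4] = -241.5606 N (compression)
  F[3-4] = +968.9966 N (tension)
  F[3-5] = -0.0000 N (compression)
  F[4-5] = +0.0000 N (tension)
  Rx@0 = +1951.5300 N
  Ry@0 = +2365.7344 N
  Ry@4 = -938.4044 N

-1464.609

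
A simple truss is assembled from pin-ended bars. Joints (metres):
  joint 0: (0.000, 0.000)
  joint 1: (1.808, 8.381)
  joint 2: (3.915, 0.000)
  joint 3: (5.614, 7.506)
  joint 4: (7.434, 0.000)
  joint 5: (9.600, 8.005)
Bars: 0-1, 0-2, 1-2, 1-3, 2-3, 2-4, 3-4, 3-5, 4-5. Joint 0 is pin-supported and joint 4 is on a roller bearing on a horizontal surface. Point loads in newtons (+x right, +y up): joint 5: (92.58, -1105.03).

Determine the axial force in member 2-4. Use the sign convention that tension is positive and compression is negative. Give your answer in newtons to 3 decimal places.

-222.792

N=6 nodes, M=9 members, R=3 reactions → 2N=12, M+R=12
member 0 (0-1): L=8.5738, (cx,cy)=(0.2109,0.9775)
member 1 (0-2): L=3.9150, (cx,cy)=(1.0000,0.0000)
member 2 (1-2): L=8.6418, (cx,cy)=(0.2438,-0.9698)
member 3 (1-3): L=3.9053, (cx,cy)=(0.9746,-0.2241)
member 4 (2-3): L=7.6959, (cx,cy)=(0.2208,0.9753)
member 5 (2-4): L=3.5190, (cx,cy)=(1.0000,0.0000)
member 6 (3-4): L=7.7235, (cx,cy)=(0.2356,-0.9718)
member 7 (3-5): L=4.0171, (cx,cy)=(0.9923,0.1242)
member 8 (4-5): L=8.2929, (cx,cy)=(0.2612,0.9653)
solve A·x = −loads:
  F[0-1] = +431.3569 N (tension)
  F[0-2] = +1.6176 N (tension)
  F[1-2] = -484.3340 N (compression)
  F[1-3] = +214.5038 N (tension)
  F[2-3] = +481.6004 N (tension)
  F[2-4] = -222.7920 N (compression)
  F[3-4] = -381.6650 N (compression)
  F[3-5] = +408.4729 N (tension)
  F[4-5] = -1197.3319 N (compression)
  Rx@0 = -92.5800 N
  Ry@0 = -421.6570 N
  Ry@4 = +1526.6870 N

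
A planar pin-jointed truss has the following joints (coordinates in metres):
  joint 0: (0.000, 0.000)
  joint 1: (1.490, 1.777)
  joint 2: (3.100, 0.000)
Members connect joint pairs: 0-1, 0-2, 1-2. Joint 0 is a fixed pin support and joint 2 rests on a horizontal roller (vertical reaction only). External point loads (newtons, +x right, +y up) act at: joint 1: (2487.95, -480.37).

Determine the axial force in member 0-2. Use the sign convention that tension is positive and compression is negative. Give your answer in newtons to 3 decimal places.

N=3 nodes, M=3 members, R=3 reactions → 2N=6, M+R=6
member 0 (0-1): L=2.3190, (cx,cy)=(0.6425,0.7663)
member 1 (0-2): L=3.1000, (cx,cy)=(1.0000,0.0000)
member 2 (1-2): L=2.3979, (cx,cy)=(0.6714,-0.7411)
solve A·x = −loads:
  F[0-1] = +1535.5801 N (tension)
  F[0-2] = +1501.3179 N (tension)
  F[1-2] = -2236.0126 N (compression)
  Rx@0 = -2487.9500 N
  Ry@0 = -1176.6747 N
  Ry@2 = +1657.0447 N

1501.318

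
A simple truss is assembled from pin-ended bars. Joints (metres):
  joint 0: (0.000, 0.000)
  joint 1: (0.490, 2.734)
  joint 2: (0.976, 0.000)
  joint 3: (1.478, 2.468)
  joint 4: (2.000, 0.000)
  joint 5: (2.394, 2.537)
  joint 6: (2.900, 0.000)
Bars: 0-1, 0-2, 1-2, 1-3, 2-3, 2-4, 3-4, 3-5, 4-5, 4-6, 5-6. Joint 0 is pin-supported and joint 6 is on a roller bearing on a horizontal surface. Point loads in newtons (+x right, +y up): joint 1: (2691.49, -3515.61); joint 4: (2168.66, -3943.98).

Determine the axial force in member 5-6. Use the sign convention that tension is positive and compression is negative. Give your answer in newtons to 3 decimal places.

-5966.677

N=7 nodes, M=11 members, R=3 reactions → 2N=14, M+R=14
member 0 (0-1): L=2.7776, (cx,cy)=(0.1764,0.9843)
member 1 (0-2): L=0.9760, (cx,cy)=(1.0000,0.0000)
member 2 (1-2): L=2.7769, (cx,cy)=(0.1750,-0.9846)
member 3 (1-3): L=1.0232, (cx,cy)=(0.9656,-0.2600)
member 4 (2-3): L=2.5185, (cx,cy)=(0.1993,0.9799)
member 5 (2-4): L=1.0240, (cx,cy)=(1.0000,0.0000)
member 6 (3-4): L=2.5226, (cx,cy)=(0.2069,-0.9784)
member 7 (3-5): L=0.9186, (cx,cy)=(0.9972,0.0751)
member 8 (4-5): L=2.5674, (cx,cy)=(0.1535,0.9882)
member 9 (4-6): L=0.9000, (cx,cy)=(1.0000,0.0000)
member 10 (5-6): L=2.5870, (cx,cy)=(0.1956,-0.9807)
solve A·x = −loads:
  F[0-1] = -1633.7856 N (compression)
  F[0-2] = +5148.3721 N (tension)
  F[1-2] = -1178.9686 N (compression)
  F[1-3] = -2872.1275 N (compression)
  F[2-3] = +1184.5405 N (tension)
  F[2-4] = +4705.9265 N (tension)
  F[3-4] = -2111.3622 N (compression)
  F[3-5] = -2106.3141 N (compression)
  F[4-5] = +6081.6838 N (tension)
  F[4-6] = +1167.0567 N (tension)
  F[5-6] = -5966.6772 N (compression)
  Rx@0 = -4860.1500 N
  Ry@0 = +1608.1615 N
  Ry@6 = +5851.4285 N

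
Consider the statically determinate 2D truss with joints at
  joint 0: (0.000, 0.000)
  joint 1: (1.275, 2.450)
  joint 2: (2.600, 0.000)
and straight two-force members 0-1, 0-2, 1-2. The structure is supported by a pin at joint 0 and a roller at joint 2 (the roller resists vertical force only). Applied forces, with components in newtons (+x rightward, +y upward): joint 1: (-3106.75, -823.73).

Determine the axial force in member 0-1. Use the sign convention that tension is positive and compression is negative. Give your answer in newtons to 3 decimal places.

-3773.440

N=3 nodes, M=3 members, R=3 reactions → 2N=6, M+R=6
member 0 (0-1): L=2.7619, (cx,cy)=(0.4616,0.8871)
member 1 (0-2): L=2.6000, (cx,cy)=(1.0000,0.0000)
member 2 (1-2): L=2.7853, (cx,cy)=(0.4757,-0.8796)
solve A·x = −loads:
  F[0-1] = -3773.4399 N (compression)
  F[0-2] = -1364.7878 N (compression)
  F[1-2] = +2868.9808 N (tension)
  Rx@0 = +3106.7500 N
  Ry@0 = +3347.2999 N
  Ry@2 = -2523.5699 N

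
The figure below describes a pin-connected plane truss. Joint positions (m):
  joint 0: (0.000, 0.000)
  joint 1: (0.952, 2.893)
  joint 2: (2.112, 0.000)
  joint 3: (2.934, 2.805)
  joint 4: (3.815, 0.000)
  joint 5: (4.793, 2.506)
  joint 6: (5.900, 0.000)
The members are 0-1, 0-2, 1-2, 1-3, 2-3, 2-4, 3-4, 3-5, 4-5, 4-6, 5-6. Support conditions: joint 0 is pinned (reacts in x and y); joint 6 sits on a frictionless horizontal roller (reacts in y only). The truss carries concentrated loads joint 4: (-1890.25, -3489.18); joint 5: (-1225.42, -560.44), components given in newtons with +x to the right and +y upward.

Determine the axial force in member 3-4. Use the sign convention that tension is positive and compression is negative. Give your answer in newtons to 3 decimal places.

N=7 nodes, M=11 members, R=3 reactions → 2N=14, M+R=14
member 0 (0-1): L=3.0456, (cx,cy)=(0.3126,0.9499)
member 1 (0-2): L=2.1120, (cx,cy)=(1.0000,0.0000)
member 2 (1-2): L=3.1169, (cx,cy)=(0.3722,-0.9282)
member 3 (1-3): L=1.9840, (cx,cy)=(0.9990,-0.0444)
member 4 (2-3): L=2.9230, (cx,cy)=(0.2812,0.9596)
member 5 (2-4): L=1.7030, (cx,cy)=(1.0000,0.0000)
member 6 (3-4): L=2.9401, (cx,cy)=(0.2996,-0.9540)
member 7 (3-5): L=1.8829, (cx,cy)=(0.9873,-0.1588)
member 8 (4-5): L=2.6901, (cx,cy)=(0.3636,0.9316)
member 9 (4-6): L=2.0850, (cx,cy)=(1.0000,0.0000)
member 10 (5-6): L=2.7396, (cx,cy)=(0.4041,-0.9147)
solve A·x = −loads:
  F[0-1] = -1956.7362 N (compression)
  F[0-2] = -2504.0317 N (compression)
  F[1-2] = +2068.6208 N (tension)
  F[1-3] = -1382.8675 N (compression)
  F[2-3] = -2000.7701 N (compression)
  F[2-4] = -1171.5039 N (compression)
  F[3-4] = +2397.0582 N (tension)
  F[3-5] = -2696.6617 N (compression)
  F[4-5] = +1290.5809 N (tension)
  F[4-6] = +967.8226 N (tension)
  F[5-6] = -2395.1765 N (compression)
  Rx@0 = +3115.6700 N
  Ry@0 = +1858.6864 N
  Ry@6 = +2190.9336 N

2397.058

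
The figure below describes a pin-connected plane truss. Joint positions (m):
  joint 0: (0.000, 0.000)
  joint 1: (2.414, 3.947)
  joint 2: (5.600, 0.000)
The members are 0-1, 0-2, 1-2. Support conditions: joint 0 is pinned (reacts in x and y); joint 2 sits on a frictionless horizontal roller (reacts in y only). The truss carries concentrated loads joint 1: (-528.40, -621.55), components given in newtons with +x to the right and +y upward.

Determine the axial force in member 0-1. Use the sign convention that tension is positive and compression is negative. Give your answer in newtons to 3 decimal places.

N=3 nodes, M=3 members, R=3 reactions → 2N=6, M+R=6
member 0 (0-1): L=4.6267, (cx,cy)=(0.5218,0.8531)
member 1 (0-2): L=5.6000, (cx,cy)=(1.0000,0.0000)
member 2 (1-2): L=5.0724, (cx,cy)=(0.6281,-0.7781)
solve A·x = −loads:
  F[0-1] = -851.0721 N (compression)
  F[0-2] = -84.3480 N (compression)
  F[1-2] = +134.2901 N (tension)
  Rx@0 = +528.4000 N
  Ry@0 = +726.0452 N
  Ry@2 = -104.4952 N

-851.072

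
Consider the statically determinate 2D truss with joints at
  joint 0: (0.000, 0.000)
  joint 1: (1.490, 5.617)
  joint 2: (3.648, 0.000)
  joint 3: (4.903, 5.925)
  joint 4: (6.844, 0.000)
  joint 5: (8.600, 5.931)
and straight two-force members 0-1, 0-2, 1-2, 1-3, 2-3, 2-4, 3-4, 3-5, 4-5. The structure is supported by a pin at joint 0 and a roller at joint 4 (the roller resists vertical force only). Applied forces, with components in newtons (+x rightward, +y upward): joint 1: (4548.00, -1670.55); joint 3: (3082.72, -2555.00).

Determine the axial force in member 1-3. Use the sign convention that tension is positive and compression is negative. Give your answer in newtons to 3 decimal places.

-1036.508

N=6 nodes, M=9 members, R=3 reactions → 2N=12, M+R=12
member 0 (0-1): L=5.8113, (cx,cy)=(0.2564,0.9666)
member 1 (0-2): L=3.6480, (cx,cy)=(1.0000,0.0000)
member 2 (1-2): L=6.0173, (cx,cy)=(0.3586,-0.9335)
member 3 (1-3): L=3.4269, (cx,cy)=(0.9960,0.0899)
member 4 (2-3): L=6.0565, (cx,cy)=(0.2072,0.9783)
member 5 (2-4): L=3.1960, (cx,cy)=(1.0000,0.0000)
member 6 (3-4): L=6.2348, (cx,cy)=(0.3113,-0.9503)
member 7 (3-5): L=3.6970, (cx,cy)=(1.0000,0.0016)
member 8 (4-5): L=6.1855, (cx,cy)=(0.2839,0.9589)
solve A·x = −loads:
  F[0-1] = +4521.0718 N (tension)
  F[0-2] = +6471.5235 N (tension)
  F[1-2] = -6570.7436 N (compression)
  F[1-3] = -1036.5075 N (compression)
  F[2-3] = +6269.7311 N (tension)
  F[2-4] = +2815.8382 N (tension)
  F[3-4] = -9044.9627 N (compression)
  F[3-5] = +0.0000 N (tension)
  F[4-5] = -0.0000 N (compression)
  Rx@0 = -7630.7200 N
  Ry@0 = -4369.9375 N
  Ry@4 = +8595.4875 N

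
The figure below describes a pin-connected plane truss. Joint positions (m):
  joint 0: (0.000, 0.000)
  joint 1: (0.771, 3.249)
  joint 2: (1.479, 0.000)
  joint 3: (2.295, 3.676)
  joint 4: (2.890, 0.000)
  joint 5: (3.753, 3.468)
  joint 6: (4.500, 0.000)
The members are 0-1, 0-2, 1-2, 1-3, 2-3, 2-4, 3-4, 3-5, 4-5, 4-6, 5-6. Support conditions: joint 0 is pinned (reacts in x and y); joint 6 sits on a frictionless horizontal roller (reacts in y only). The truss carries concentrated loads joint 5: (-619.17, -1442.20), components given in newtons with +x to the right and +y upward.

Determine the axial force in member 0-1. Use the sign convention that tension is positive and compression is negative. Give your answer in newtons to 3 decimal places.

-736.479

N=7 nodes, M=11 members, R=3 reactions → 2N=14, M+R=14
member 0 (0-1): L=3.3392, (cx,cy)=(0.2309,0.9730)
member 1 (0-2): L=1.4790, (cx,cy)=(1.0000,0.0000)
member 2 (1-2): L=3.3252, (cx,cy)=(0.2129,-0.9771)
member 3 (1-3): L=1.5827, (cx,cy)=(0.9629,0.2698)
member 4 (2-3): L=3.7655, (cx,cy)=(0.2167,0.9762)
member 5 (2-4): L=1.4110, (cx,cy)=(1.0000,0.0000)
member 6 (3-4): L=3.7238, (cx,cy)=(0.1598,-0.9872)
member 7 (3-5): L=1.4728, (cx,cy)=(0.9900,-0.1412)
member 8 (4-5): L=3.5738, (cx,cy)=(0.2415,0.9704)
member 9 (4-6): L=1.6100, (cx,cy)=(1.0000,0.0000)
member 10 (5-6): L=3.5475, (cx,cy)=(0.2106,-0.9776)
solve A·x = −loads:
  F[0-1] = -736.4789 N (compression)
  F[0-2] = -449.1231 N (compression)
  F[1-2] = +645.2374 N (tension)
  F[1-3] = -319.2677 N (compression)
  F[2-3] = -645.7882 N (compression)
  F[2-4] = -171.7955 N (compression)
  F[3-4] = +809.2451 N (tension)
  F[3-5] = -582.5154 N (compression)
  F[4-5] = -823.2109 N (compression)
  F[4-6] = +156.2973 N (tension)
  F[5-6] = -742.2633 N (compression)
  Rx@0 = +619.1700 N
  Ry@0 = +716.5789 N
  Ry@6 = +725.6211 N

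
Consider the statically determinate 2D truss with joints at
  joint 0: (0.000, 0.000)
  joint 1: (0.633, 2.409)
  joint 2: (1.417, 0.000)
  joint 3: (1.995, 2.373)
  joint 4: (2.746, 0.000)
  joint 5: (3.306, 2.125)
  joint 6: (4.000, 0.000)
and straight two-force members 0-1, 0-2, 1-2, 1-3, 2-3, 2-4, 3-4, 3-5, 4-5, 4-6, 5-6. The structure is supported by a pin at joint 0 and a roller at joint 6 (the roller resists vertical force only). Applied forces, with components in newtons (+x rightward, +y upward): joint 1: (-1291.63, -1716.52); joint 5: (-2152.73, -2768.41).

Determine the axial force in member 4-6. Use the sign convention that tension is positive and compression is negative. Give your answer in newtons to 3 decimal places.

N=7 nodes, M=11 members, R=3 reactions → 2N=14, M+R=14
member 0 (0-1): L=2.4908, (cx,cy)=(0.2541,0.9672)
member 1 (0-2): L=1.4170, (cx,cy)=(1.0000,0.0000)
member 2 (1-2): L=2.5334, (cx,cy)=(0.3095,-0.9509)
member 3 (1-3): L=1.3625, (cx,cy)=(0.9997,-0.0264)
member 4 (2-3): L=2.4424, (cx,cy)=(0.2367,0.9716)
member 5 (2-4): L=1.3290, (cx,cy)=(1.0000,0.0000)
member 6 (3-4): L=2.4890, (cx,cy)=(0.3017,-0.9534)
member 7 (3-5): L=1.3343, (cx,cy)=(0.9826,-0.1859)
member 8 (4-5): L=2.1975, (cx,cy)=(0.2548,0.9670)
member 9 (4-6): L=1.2540, (cx,cy)=(1.0000,0.0000)
member 10 (5-6): L=2.2355, (cx,cy)=(0.3105,-0.9506)
solve A·x = −loads:
  F[0-1] = -3977.3044 N (compression)
  F[0-2] = -2433.5776 N (compression)
  F[1-2] = +2251.7368 N (tension)
  F[1-3] = -416.1424 N (compression)
  F[2-3] = -2203.7988 N (compression)
  F[2-4] = -1215.1939 N (compression)
  F[3-4] = +2574.4847 N (tension)
  F[3-5] = -1744.7324 N (compression)
  F[4-5] = -2538.2981 N (compression)
  F[4-6] = +208.4313 N (tension)
  F[5-6] = -671.3816 N (compression)
  Rx@0 = +3444.3600 N
  Ry@0 = +3846.7218 N
  Ry@6 = +638.2082 N

208.431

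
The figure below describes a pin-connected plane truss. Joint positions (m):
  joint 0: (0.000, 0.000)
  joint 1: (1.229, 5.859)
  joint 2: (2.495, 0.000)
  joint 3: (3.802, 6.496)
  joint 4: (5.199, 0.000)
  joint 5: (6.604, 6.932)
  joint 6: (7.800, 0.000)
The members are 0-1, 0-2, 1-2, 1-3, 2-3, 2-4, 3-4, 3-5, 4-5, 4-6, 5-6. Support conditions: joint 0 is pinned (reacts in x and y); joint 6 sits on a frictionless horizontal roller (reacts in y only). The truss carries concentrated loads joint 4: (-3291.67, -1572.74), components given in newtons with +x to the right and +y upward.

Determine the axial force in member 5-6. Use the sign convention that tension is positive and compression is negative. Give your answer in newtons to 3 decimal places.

-1063.780

N=7 nodes, M=11 members, R=3 reactions → 2N=14, M+R=14
member 0 (0-1): L=5.9865, (cx,cy)=(0.2053,0.9787)
member 1 (0-2): L=2.4950, (cx,cy)=(1.0000,0.0000)
member 2 (1-2): L=5.9942, (cx,cy)=(0.2112,-0.9774)
member 3 (1-3): L=2.6507, (cx,cy)=(0.9707,0.2403)
member 4 (2-3): L=6.6262, (cx,cy)=(0.1972,0.9804)
member 5 (2-4): L=2.7040, (cx,cy)=(1.0000,0.0000)
member 6 (3-4): L=6.6445, (cx,cy)=(0.2102,-0.9776)
member 7 (3-5): L=2.8357, (cx,cy)=(0.9881,0.1538)
member 8 (4-5): L=7.0730, (cx,cy)=(0.1986,0.9801)
member 9 (4-6): L=2.6010, (cx,cy)=(1.0000,0.0000)
member 10 (5-6): L=7.0344, (cx,cy)=(0.1700,-0.9854)
solve A·x = −loads:
  F[0-1] = -535.8621 N (compression)
  F[0-2] = -3181.6603 N (compression)
  F[1-2] = +482.8577 N (tension)
  F[1-3] = -218.3910 N (compression)
  F[2-3] = -481.4237 N (compression)
  F[2-4] = -2984.7192 N (compression)
  F[3-4] = +471.7964 N (tension)
  F[3-5] = -411.0327 N (compression)
  F[4-5] = +1134.0897 N (tension)
  F[4-6] = +180.8651 N (tension)
  F[5-6] = -1063.7799 N (compression)
  Rx@0 = +3291.6700 N
  Ry@0 = +524.4483 N
  Ry@6 = +1048.2917 N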